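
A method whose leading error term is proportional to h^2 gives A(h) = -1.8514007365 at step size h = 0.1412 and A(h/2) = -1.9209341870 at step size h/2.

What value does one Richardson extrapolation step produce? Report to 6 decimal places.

Leading term ∝ h^2; use weight 4 = 2^2.
2^2*A(h/2) = -7.6837367480; minus A(h) gives -5.8323360115.
(4*(-1.9209341870) − (-1.8514007365))/(4 − 1) = -1.9441120038

-1.944112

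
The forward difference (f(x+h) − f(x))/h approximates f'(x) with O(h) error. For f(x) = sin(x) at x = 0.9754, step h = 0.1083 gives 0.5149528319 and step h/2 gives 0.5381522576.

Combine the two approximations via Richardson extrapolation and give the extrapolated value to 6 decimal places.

Method order is 1; weight 2^1 = 2.
Weighted: 1.0763045152 − 0.5149528319 = 0.5613516833
Divide by 2^1 − 1 = 1.
So the Richardson estimate is 0.5613516833.

0.561352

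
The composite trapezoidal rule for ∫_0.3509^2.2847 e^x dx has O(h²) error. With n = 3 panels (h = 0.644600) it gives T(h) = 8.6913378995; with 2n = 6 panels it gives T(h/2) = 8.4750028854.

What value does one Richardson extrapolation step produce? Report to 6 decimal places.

With r = 2 the leading error scales as h^2, so the weight is 2^2 = 4.
Numerator 4·A(h/2) − A(h) = 4·8.4750028854 − 8.6913378995 = 25.2086736421
R = 25.2086736421/3 = 8.4028912140

8.402891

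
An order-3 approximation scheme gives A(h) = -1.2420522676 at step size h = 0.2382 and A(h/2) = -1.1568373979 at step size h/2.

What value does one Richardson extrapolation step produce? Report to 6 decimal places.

r = 3, so 2^r = 8.
Numerator 8·A(h/2) − A(h) = 8·(-1.1568373979) − (-1.2420522676) = -8.0126469156
Extrapolated: (-8.0126469156) / 7 = -1.1446638451

-1.144664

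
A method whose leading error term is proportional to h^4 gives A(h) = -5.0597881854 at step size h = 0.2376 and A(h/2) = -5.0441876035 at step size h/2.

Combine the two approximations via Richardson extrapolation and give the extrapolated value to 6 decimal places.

r = 4, so 2^r = 16.
16×(-5.0441876035) = -80.7070016560; subtract (-5.0597881854) → -75.6472134706
(-75.6472134706) ÷ 15 = -5.0431475647

-5.043148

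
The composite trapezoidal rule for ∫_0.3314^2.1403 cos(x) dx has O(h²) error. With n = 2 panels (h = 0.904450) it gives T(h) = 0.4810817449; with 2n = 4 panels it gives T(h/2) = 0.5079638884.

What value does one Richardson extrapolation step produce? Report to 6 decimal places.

Method order is 2; weight 2^2 = 4.
Numerator 4*A(h/2) − A(h) = 4*0.5079638884 − 0.4810817449 = 1.5507738087
Extrapolated: 1.5507738087 / 3 = 0.5169246029
Gap between inputs: 2.688e-02; correction applied: +0.0089607145.

0.516925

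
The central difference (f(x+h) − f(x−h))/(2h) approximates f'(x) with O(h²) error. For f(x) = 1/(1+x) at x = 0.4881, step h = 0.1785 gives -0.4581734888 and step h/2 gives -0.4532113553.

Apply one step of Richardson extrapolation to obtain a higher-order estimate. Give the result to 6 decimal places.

-0.451557

Method order is 2; weight 2^2 = 4.
Difference of the inputs: -0.4532113553 − (-0.4581734888) = 0.0049621335
Correction (A(h/2) − A(h))/(4 − 1) = 0.0049621335/3 = 0.0016540445
R = A(h/2) + (A(h/2) − A(h))/3 = -0.4532113553 + 0.0016540445 = -0.4515573108
Correction |R − A(h/2)| = 1.654e-03; gap |A(h/2) − A(h)| = 4.962e-03.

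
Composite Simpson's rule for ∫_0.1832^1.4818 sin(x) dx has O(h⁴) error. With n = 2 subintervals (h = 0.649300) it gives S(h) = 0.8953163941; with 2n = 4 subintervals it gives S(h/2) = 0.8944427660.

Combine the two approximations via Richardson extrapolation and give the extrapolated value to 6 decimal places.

0.894385

Order 4 gives 2^r = 16 and 2^r − 1 = 15.
16*0.8944427660 = 14.3110842560; 14.3110842560 − 0.8953163941 = 13.4157678619
Denominator 16 − 1 = 15.
(16*0.8944427660 − 0.8953163941)/(16 − 1) = 0.8943845241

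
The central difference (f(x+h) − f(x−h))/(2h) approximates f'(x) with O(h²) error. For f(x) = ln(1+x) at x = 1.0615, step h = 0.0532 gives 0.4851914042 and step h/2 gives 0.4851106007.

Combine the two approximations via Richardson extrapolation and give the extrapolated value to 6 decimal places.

0.485084

With r = 2 the leading error scales as h^2, so the weight is 2^2 = 4.
Top: 4(0.4851106007) − (0.4851914042) = 1.4552509986
Denominator 4 − 1 = 3.
Result: 0.4850836662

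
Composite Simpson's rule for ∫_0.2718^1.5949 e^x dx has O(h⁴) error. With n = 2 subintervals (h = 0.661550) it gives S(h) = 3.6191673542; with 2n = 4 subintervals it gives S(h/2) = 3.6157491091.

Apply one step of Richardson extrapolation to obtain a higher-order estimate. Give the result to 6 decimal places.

3.615521

Order 4 gives 2^r = 16 and 2^r − 1 = 15.
Numerator 16 × A(h/2) − A(h) = 16 × 3.6157491091 − 3.6191673542 = 54.2328183914
Denominator 16 − 1 = 15.
Result: 3.6155212261
Shift from A(h/2): −0.0002278830.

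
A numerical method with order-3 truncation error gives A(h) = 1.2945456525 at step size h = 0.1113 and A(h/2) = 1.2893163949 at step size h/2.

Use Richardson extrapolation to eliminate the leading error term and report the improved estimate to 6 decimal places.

1.288569

Leading term ∝ h^3; use weight 8 = 2^3.
Top: 8(1.2893163949) − (1.2945456525) = 9.0199855067
Extrapolated: 9.0199855067 / 7 = 1.2885693581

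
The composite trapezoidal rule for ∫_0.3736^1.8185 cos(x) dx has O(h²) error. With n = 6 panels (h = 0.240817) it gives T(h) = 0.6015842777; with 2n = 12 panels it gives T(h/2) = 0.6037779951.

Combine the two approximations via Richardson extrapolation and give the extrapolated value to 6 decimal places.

Error is O(h^2); halving h shrinks it by 2^2 = 4.
A(h/2) − A(h) = 0.6037779951 − 0.6015842777 = 0.0021937174
Divide by 2^2 − 1 = 3: 0.0021937174/3 = 0.0007312391
R = A(h/2) + (A(h/2) − A(h))/3 = 0.6037779951 + 0.0007312391 = 0.6045092342
Correction |R − A(h/2)| = 7.312e-04; gap |A(h/2) − A(h)| = 2.194e-03.

0.604509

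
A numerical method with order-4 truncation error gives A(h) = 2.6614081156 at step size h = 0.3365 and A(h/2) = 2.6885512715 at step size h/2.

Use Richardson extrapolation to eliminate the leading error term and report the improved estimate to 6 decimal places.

2.690361

With r = 4 the leading error scales as h^4, so the weight is 2^4 = 16.
16×2.6885512715 = 43.0168203440; subtract 2.6614081156 → 40.3554122284
Denominator 16 − 1 = 15.
R = 40.3554122284/15 = 2.6903608152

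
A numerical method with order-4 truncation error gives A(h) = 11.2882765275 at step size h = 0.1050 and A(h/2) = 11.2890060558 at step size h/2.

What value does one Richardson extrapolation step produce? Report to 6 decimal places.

r = 4, so 2^r = 16.
16·11.2890060558 = 180.6240968928; 180.6240968928 − 11.2882765275 = 169.3358203653
Divide by 2^4 − 1 = 15.
So the Richardson estimate is 11.2890546910.

11.289055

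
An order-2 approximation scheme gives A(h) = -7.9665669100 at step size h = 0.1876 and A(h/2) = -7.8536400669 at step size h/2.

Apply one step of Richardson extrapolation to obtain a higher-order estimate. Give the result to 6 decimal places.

Order 2 gives 2^r = 4 and 2^r − 1 = 3.
Weighted: (-31.4145602676) − (-7.9665669100) = -23.4479933576
R = (-23.4479933576)/3 = -7.8159977859

-7.815998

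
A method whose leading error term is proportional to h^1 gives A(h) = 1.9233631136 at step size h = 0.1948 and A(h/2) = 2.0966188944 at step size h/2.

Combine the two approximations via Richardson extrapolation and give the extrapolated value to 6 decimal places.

2.269875

With r = 1 the leading error scales as h^1, so the weight is 2^1 = 2.
Top: 2(2.0966188944) − (1.9233631136) = 2.2698746752
Extrapolated: 2.2698746752 / 1 = 2.2698746752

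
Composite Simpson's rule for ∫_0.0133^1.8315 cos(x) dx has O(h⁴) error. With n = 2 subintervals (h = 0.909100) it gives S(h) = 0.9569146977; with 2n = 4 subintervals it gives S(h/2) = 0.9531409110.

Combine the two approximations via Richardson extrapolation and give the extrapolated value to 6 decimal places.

0.952889

Order 4 gives 2^r = 16 and 2^r − 1 = 15.
A(h/2) − A(h) = 0.9531409110 − 0.9569146977 = -0.0037737867
Correction (A(h/2) − A(h))/(16 − 1) = (-0.0037737867)/15 = -0.0002515858
R = 0.9531409110 − 0.0002515858 = 0.9528893252
Correction |R − A(h/2)| = 2.516e-04; gap |A(h/2) − A(h)| = 3.774e-03.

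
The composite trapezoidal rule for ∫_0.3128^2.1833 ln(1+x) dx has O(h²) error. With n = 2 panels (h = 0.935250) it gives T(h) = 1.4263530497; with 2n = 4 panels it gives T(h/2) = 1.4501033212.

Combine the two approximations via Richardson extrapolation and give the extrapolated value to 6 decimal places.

With r = 2 the leading error scales as h^2, so the weight is 2^2 = 4.
2^2*A(h/2) = 5.8004132848; minus A(h) gives 4.3740602351.
Denominator 4 − 1 = 3.
Extrapolated: 4.3740602351 / 3 = 1.4580200784
Correction |R − A(h/2)| = 7.917e-03; gap |A(h/2) − A(h)| = 2.375e-02.

1.458020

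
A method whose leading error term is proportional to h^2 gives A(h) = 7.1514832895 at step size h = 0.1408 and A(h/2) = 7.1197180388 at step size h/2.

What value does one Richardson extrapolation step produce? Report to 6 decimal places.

7.109130

Error is O(h^2); halving h shrinks it by 2^2 = 4.
Numerator 4·A(h/2) − A(h) = 4·7.1197180388 − 7.1514832895 = 21.3273888657
21.3273888657 ÷ 3 = 7.1091296219
Gap between inputs: 3.177e-02; correction applied: −0.0105884169.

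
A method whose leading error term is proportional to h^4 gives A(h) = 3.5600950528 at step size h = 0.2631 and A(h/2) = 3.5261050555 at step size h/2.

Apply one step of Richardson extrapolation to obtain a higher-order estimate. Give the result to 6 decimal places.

With r = 4 the leading error scales as h^4, so the weight is 2^4 = 16.
Numerator 16 × A(h/2) − A(h) = 16 × 3.5261050555 − 3.5600950528 = 52.8575858352
Denominator 16 − 1 = 15.
Extrapolated: 52.8575858352 / 15 = 3.5238390557

3.523839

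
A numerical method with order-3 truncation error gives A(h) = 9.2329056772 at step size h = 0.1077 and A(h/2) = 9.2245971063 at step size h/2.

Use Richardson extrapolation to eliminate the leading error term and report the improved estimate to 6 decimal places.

r = 3: numerator weight 8, denominator 7.
Difference of the inputs: 9.2245971063 − 9.2329056772 = -0.0083085709
Divide by 2^3 − 1 = 7: (-0.0083085709)/7 = -0.0011869387
R = A(h/2) + (A(h/2) − A(h))/7 = 9.2245971063 − 0.0011869387 = 9.2234101676
Correction |R − A(h/2)| = 1.187e-03; gap |A(h/2) − A(h)| = 8.309e-03.

9.223410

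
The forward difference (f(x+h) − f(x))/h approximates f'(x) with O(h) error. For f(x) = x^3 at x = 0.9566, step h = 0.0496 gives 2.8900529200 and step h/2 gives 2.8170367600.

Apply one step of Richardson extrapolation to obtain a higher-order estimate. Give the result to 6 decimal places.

2.744021

The method has order 1: 2^1 = 2.
Difference of the inputs: 2.8170367600 − 2.8900529200 = -0.0730161600
Correction (A(h/2) − A(h))/(2 − 1) = (-0.0730161600)/1 = -0.0730161600
R = 2.8170367600 − 0.0730161600 = 2.7440206000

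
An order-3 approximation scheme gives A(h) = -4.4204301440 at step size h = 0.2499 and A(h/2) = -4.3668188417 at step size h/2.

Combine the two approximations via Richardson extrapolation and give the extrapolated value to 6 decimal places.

-4.359160

The method has order 3: 2^3 = 8.
8×(-4.3668188417) = -34.9345507336; subtract (-4.4204301440) → -30.5141205896
(8×(-4.3668188417) − (-4.4204301440))/(8 − 1) = -4.3591600842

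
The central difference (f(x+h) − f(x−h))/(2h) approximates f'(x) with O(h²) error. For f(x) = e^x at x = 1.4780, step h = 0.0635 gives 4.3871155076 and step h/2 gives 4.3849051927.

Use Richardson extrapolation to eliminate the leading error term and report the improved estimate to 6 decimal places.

r = 2: numerator weight 4, denominator 3.
2^2·A(h/2) = 17.5396207708; minus A(h) gives 13.1525052632.
Divide by 2^2 − 1 = 3.
Result: 4.3841684211

4.384168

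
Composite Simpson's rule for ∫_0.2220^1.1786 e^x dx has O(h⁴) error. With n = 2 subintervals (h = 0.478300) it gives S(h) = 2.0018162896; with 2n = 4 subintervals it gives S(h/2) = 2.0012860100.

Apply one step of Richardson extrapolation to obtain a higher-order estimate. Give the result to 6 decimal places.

Error is O(h^4); halving h shrinks it by 2^4 = 16.
Numerator 16*A(h/2) − A(h) = 16*2.0012860100 − 2.0018162896 = 30.0187598704
30.0187598704 ÷ 15 = 2.0012506580

2.001251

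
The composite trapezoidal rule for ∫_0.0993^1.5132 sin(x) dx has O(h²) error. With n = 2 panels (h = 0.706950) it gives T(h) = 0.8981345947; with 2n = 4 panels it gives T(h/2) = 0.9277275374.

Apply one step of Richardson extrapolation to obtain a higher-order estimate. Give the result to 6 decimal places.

Order 2 gives 2^r = 4 and 2^r − 1 = 3.
Weighted: 3.7109101496 − 0.8981345947 = 2.8127755549
R = 2.8127755549/3 = 0.9375918516

0.937592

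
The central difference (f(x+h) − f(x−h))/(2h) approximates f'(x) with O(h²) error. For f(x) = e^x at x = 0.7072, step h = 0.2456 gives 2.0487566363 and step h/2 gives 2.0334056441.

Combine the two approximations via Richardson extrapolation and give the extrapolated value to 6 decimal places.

2.028289

r = 2: numerator weight 4, denominator 3.
4·2.0334056441 − 2.0487566363 = 6.0848659401
6.0848659401 ÷ 3 = 2.0282886467
Correction |R − A(h/2)| = 5.117e-03; gap |A(h/2) − A(h)| = 1.535e-02.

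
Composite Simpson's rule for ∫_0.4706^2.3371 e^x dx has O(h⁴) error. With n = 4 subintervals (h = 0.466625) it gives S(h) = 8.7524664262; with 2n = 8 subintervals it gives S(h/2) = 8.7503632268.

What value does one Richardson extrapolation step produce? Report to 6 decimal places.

8.750223

Leading term ∝ h^4; use weight 16 = 2^4.
Numerator 16×A(h/2) − A(h) = 16×8.7503632268 − 8.7524664262 = 131.2533452026
Denominator 16 − 1 = 15.
Result: 8.7502230135
Shift from A(h/2): −0.0001402133.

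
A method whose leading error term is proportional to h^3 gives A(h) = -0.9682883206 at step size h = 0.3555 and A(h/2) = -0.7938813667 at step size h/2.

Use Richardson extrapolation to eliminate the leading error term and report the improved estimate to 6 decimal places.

-0.768966

Method order is 3; weight 2^3 = 8.
Numerator 8×A(h/2) − A(h) = 8×(-0.7938813667) − (-0.9682883206) = -5.3827626130
R = (-5.3827626130)/7 = -0.7689660876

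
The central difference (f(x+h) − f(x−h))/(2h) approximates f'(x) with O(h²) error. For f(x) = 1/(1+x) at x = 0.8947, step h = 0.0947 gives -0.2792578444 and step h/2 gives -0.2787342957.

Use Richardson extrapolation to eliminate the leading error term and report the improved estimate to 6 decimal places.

Method order is 2; weight 2^2 = 4.
2^2 × A(h/2) = -1.1149371828; minus A(h) gives -0.8356793384.
(4 × (-0.2787342957) − (-0.2792578444))/(4 − 1) = -0.2785597795

-0.278560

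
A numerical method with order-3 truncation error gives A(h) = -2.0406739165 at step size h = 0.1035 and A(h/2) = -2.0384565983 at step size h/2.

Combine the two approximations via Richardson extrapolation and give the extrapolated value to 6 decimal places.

Method order is 3; weight 2^3 = 8.
Difference of the inputs: -2.0384565983 − (-2.0406739165) = 0.0022173182
Correction (A(h/2) − A(h))/(8 − 1) = 0.0022173182/7 = 0.0003167597
R = -2.0384565983 + 0.0003167597 = -2.0381398386

-2.038140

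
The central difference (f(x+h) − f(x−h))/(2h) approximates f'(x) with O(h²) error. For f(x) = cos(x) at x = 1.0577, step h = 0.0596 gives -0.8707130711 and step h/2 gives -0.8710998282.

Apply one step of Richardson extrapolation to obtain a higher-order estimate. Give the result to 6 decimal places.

Leading term ∝ h^2; use weight 4 = 2^2.
A(h/2) − A(h) = -0.8710998282 − (-0.8707130711) = -0.0003867571
Divide by 2^2 − 1 = 3: (-0.0003867571)/3 = -0.0001289190
R = -0.8710998282 − 0.0001289190 = -0.8712287472

-0.871229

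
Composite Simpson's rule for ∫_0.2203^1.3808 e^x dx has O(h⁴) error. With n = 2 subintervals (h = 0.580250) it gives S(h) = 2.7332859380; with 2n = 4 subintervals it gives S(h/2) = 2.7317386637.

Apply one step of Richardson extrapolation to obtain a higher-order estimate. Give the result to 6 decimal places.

Error is O(h^4); halving h shrinks it by 2^4 = 16.
Difference of the inputs: 2.7317386637 − 2.7332859380 = -0.0015472743
Divide by 2^4 − 1 = 15: (-0.0015472743)/15 = -0.0001031516
R = A(h/2) + (A(h/2) − A(h))/15 = 2.7317386637 − 0.0001031516 = 2.7316355121

2.731636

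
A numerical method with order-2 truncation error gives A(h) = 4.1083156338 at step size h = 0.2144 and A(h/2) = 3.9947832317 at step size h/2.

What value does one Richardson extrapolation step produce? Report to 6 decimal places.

Leading term ∝ h^2; use weight 4 = 2^2.
4 × 3.9947832317 − 4.1083156338 = 11.8708172930
R = 11.8708172930/3 = 3.9569390977
Shift from A(h/2): −0.0378441340.

3.956939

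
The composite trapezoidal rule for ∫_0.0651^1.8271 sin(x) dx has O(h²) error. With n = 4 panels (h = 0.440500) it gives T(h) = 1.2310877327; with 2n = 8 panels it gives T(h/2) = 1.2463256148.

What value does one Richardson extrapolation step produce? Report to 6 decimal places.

Leading term ∝ h^2; use weight 4 = 2^2.
4·1.2463256148 = 4.9853024592; 4.9853024592 − 1.2310877327 = 3.7542147265
Extrapolated: 3.7542147265 / 3 = 1.2514049088

1.251405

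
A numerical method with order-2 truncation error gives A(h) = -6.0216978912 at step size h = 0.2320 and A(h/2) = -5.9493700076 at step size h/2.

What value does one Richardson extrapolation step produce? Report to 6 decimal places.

r = 2: numerator weight 4, denominator 3.
A(h/2) − A(h) = -5.9493700076 − (-6.0216978912) = 0.0723278836
Divide by 2^2 − 1 = 3: 0.0723278836/3 = 0.0241092945
R = -5.9493700076 + 0.0241092945 = -5.9252607131

-5.925261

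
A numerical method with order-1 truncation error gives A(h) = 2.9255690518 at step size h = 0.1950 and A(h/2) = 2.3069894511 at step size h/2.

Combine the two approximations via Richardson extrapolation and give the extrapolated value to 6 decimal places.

Order 1 gives 2^r = 2 and 2^r − 1 = 1.
2 × 2.3069894511 = 4.6139789022; 4.6139789022 − 2.9255690518 = 1.6884098504
Denominator 2 − 1 = 1.
So the Richardson estimate is 1.6884098504.
Correction |R − A(h/2)| = 6.186e-01; gap |A(h/2) − A(h)| = 6.186e-01.

1.688410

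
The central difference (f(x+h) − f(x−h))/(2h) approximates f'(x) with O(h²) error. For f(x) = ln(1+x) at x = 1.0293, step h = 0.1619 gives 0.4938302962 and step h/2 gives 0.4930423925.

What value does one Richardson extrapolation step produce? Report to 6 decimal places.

0.492780

Error is O(h^2); halving h shrinks it by 2^2 = 4.
Weighted: 1.9721695700 − 0.4938302962 = 1.4783392738
Divide by 2^2 − 1 = 3.
1.4783392738 ÷ 3 = 0.4927797579
Correction |R − A(h/2)| = 2.626e-04; gap |A(h/2) − A(h)| = 7.879e-04.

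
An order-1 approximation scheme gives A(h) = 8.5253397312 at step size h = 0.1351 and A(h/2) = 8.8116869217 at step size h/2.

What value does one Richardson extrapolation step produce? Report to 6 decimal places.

9.098034

r = 1: numerator weight 2, denominator 1.
A(h/2) − A(h) = 8.8116869217 − 8.5253397312 = 0.2863471905
Correction (A(h/2) − A(h))/(2 − 1) = 0.2863471905/1 = 0.2863471905
R = A(h/2) + (A(h/2) − A(h))/1 = 8.8116869217 + 0.2863471905 = 9.0980341122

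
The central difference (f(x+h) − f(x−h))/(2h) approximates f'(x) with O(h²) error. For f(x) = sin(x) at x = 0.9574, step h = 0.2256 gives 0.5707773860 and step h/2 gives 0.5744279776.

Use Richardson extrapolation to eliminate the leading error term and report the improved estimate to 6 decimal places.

Error is O(h^2); halving h shrinks it by 2^2 = 4.
Weighted: 2.2977119104 − 0.5707773860 = 1.7269345244
Denominator 4 − 1 = 3.
1.7269345244 ÷ 3 = 0.5756448415

0.575645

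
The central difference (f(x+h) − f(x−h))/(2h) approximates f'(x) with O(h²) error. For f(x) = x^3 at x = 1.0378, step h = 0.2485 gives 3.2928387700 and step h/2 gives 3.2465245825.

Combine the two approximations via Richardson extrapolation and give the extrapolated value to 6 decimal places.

3.231087

r = 2: numerator weight 4, denominator 3.
2^2×A(h/2) = 12.9860983300; minus A(h) gives 9.6932595600.
R = 9.6932595600/3 = 3.2310865200
Gap between inputs: 4.631e-02; correction applied: −0.0154380625.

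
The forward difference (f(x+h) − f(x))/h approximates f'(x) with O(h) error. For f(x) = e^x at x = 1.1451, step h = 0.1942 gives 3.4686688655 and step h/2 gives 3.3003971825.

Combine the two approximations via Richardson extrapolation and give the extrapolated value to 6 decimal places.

3.132125

Method order is 1; weight 2^1 = 2.
Numerator 2·A(h/2) − A(h) = 2·3.3003971825 − 3.4686688655 = 3.1321254995
Denominator 2 − 1 = 1.
R = 3.1321254995/1 = 3.1321254995
Gap between inputs: 1.683e-01; correction applied: −0.1682716830.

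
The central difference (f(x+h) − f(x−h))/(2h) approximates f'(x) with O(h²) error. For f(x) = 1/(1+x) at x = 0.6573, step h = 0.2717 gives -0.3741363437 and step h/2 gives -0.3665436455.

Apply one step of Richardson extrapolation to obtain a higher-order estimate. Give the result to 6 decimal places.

-0.364013

Error is O(h^2); halving h shrinks it by 2^2 = 4.
4×(-0.3665436455) − (-0.3741363437) = -1.0920382383
Divide by 2^2 − 1 = 3.
Extrapolated: (-1.0920382383) / 3 = -0.3640127461
Correction |R − A(h/2)| = 2.531e-03; gap |A(h/2) − A(h)| = 7.593e-03.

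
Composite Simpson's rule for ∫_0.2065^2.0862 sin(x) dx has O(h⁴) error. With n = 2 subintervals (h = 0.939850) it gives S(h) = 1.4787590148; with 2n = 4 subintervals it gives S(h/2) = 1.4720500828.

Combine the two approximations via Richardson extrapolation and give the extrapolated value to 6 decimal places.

Leading term ∝ h^4; use weight 16 = 2^4.
16·1.4720500828 = 23.5528013248; 23.5528013248 − 1.4787590148 = 22.0740423100
(16·1.4720500828 − 1.4787590148)/(16 − 1) = 1.4716028207

1.471603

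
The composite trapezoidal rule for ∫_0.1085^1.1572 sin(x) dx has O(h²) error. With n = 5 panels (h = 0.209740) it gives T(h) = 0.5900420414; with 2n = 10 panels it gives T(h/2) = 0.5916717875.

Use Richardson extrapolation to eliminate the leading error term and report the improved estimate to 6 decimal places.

r = 2, so 2^r = 4.
Numerator 4×A(h/2) − A(h) = 4×0.5916717875 − 0.5900420414 = 1.7766451086
Extrapolated: 1.7766451086 / 3 = 0.5922150362
Gap between inputs: 1.630e-03; correction applied: +0.0005432487.

0.592215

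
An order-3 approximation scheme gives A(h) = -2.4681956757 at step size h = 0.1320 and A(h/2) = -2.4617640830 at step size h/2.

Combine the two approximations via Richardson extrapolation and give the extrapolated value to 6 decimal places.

Error is O(h^3); halving h shrinks it by 2^3 = 8.
8·(-2.4617640830) = -19.6941126640; subtract (-2.4681956757) → -17.2259169883
Divide by 2^3 − 1 = 7.
R = (-17.2259169883)/7 = -2.4608452840
Correction |R − A(h/2)| = 9.188e-04; gap |A(h/2) − A(h)| = 6.432e-03.

-2.460845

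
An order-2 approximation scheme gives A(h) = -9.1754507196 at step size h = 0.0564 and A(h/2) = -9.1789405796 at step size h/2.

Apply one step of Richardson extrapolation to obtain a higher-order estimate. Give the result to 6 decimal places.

-9.180104

Order 2 gives 2^r = 4 and 2^r − 1 = 3.
2^2 × A(h/2) = -36.7157623184; minus A(h) gives -27.5403115988.
(-27.5403115988) ÷ 3 = -9.1801038663
Correction |R − A(h/2)| = 1.163e-03; gap |A(h/2) − A(h)| = 3.490e-03.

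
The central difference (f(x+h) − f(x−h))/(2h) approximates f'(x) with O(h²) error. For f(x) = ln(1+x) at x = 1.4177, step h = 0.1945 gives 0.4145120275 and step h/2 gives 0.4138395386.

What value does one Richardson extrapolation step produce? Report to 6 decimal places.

Order 2 gives 2^r = 4 and 2^r − 1 = 3.
4·0.4138395386 = 1.6553581544; 1.6553581544 − 0.4145120275 = 1.2408461269
Divide by 2^2 − 1 = 3.
(4·0.4138395386 − 0.4145120275)/(4 − 1) = 0.4136153756

0.413615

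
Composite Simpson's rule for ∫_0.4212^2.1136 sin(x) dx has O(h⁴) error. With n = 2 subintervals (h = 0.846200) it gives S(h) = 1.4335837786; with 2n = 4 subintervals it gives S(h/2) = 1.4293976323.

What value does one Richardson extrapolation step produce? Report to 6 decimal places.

1.429119

r = 4, so 2^r = 16.
16 × 1.4293976323 = 22.8703621168; subtract 1.4335837786 → 21.4367783382
Divide by 2^4 − 1 = 15.
R = 21.4367783382/15 = 1.4291185559
Correction |R − A(h/2)| = 2.791e-04; gap |A(h/2) − A(h)| = 4.186e-03.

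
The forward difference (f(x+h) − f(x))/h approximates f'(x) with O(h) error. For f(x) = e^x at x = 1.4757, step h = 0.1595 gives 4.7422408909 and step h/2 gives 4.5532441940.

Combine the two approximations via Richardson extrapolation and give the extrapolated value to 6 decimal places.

Leading term ∝ h^1; use weight 2 = 2^1.
Numerator 2*A(h/2) − A(h) = 2*4.5532441940 − 4.7422408909 = 4.3642474971
Denominator 2 − 1 = 1.
So the Richardson estimate is 4.3642474971.

4.364247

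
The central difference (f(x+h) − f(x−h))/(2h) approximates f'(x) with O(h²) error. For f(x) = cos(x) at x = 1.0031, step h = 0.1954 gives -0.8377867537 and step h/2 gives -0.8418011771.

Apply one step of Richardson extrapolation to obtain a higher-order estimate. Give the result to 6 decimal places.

Leading term ∝ h^2; use weight 4 = 2^2.
4*(-0.8418011771) − (-0.8377867537) = -2.5294179547
R = (-2.5294179547)/3 = -0.8431393182
Gap between inputs: 4.014e-03; correction applied: −0.0013381411.

-0.843139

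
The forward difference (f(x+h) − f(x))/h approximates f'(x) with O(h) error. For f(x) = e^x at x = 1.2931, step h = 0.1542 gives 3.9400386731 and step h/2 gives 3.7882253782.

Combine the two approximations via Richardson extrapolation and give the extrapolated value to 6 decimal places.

r = 1, so 2^r = 2.
Numerator 2*A(h/2) − A(h) = 2*3.7882253782 − 3.9400386731 = 3.6364120833
Divide by 2^1 − 1 = 1.
3.6364120833 ÷ 1 = 3.6364120833

3.636412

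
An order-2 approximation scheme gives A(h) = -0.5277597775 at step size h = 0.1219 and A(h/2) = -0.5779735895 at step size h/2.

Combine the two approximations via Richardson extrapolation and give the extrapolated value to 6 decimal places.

-0.594712

Method order is 2; weight 2^2 = 4.
Top: 4(-0.5779735895) − (-0.5277597775) = -1.7841345805
Extrapolated: (-1.7841345805) / 3 = -0.5947115268
Gap between inputs: 5.021e-02; correction applied: −0.0167379373.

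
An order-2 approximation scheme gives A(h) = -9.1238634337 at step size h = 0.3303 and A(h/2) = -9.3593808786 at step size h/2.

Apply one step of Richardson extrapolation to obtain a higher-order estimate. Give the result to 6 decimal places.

-9.437887

With r = 2 the leading error scales as h^2, so the weight is 2^2 = 4.
4·(-9.3593808786) − (-9.1238634337) = -28.3136600807
Divide by 2^2 − 1 = 3.
Extrapolated: (-28.3136600807) / 3 = -9.4378866936
Gap between inputs: 2.355e-01; correction applied: −0.0785058150.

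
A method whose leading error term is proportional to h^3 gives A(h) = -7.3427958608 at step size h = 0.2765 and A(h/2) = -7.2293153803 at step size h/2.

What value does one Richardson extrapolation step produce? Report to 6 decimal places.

-7.213104

The method has order 3: 2^3 = 8.
8·(-7.2293153803) = -57.8345230424; subtract (-7.3427958608) → -50.4917271816
Extrapolated: (-50.4917271816) / 7 = -7.2131038831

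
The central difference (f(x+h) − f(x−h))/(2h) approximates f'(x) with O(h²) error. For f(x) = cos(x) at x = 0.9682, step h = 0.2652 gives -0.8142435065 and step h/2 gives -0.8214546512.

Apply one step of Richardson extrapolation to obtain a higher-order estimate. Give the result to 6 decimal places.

-0.823858

Order 2 gives 2^r = 4 and 2^r − 1 = 3.
4 × (-0.8214546512) = -3.2858186048; subtract (-0.8142435065) → -2.4715750983
Denominator 4 − 1 = 3.
Extrapolated: (-2.4715750983) / 3 = -0.8238583661
Correction |R − A(h/2)| = 2.404e-03; gap |A(h/2) − A(h)| = 7.211e-03.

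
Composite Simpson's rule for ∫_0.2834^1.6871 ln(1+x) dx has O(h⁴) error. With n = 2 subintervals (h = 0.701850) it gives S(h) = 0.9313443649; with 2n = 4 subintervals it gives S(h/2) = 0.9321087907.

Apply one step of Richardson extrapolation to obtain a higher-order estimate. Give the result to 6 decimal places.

Error is O(h^4); halving h shrinks it by 2^4 = 16.
Weighted: 14.9137406512 − 0.9313443649 = 13.9823962863
Denominator 16 − 1 = 15.
So the Richardson estimate is 0.9321597524.
Shift from A(h/2): +0.0000509617.

0.932160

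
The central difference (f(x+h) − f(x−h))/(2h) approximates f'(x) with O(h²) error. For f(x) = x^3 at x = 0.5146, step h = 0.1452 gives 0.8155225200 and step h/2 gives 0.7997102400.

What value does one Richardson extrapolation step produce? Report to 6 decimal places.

The method has order 2: 2^2 = 4.
2^2×A(h/2) = 3.1988409600; minus A(h) gives 2.3833184400.
Denominator 4 − 1 = 3.
So the Richardson estimate is 0.7944394800.

0.794439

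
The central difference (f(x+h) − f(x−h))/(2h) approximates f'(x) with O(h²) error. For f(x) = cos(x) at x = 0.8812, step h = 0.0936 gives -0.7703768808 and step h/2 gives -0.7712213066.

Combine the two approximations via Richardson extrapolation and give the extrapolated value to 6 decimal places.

r = 2: numerator weight 4, denominator 3.
4×(-0.7712213066) − (-0.7703768808) = -2.3145083456
(4×(-0.7712213066) − (-0.7703768808))/(4 − 1) = -0.7715027819

-0.771503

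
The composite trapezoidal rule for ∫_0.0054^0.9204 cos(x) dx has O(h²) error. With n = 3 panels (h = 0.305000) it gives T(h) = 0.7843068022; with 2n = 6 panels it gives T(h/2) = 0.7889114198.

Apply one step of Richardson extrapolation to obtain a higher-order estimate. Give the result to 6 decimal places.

0.790446

Method order is 2; weight 2^2 = 4.
Numerator 4×A(h/2) − A(h) = 4×0.7889114198 − 0.7843068022 = 2.3713388770
(4×0.7889114198 − 0.7843068022)/(4 − 1) = 0.7904462923
Shift from A(h/2): +0.0015348725.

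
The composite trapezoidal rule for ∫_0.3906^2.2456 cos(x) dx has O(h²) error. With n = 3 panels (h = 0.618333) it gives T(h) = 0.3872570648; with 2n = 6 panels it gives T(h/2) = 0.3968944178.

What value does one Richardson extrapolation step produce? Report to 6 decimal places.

0.400107

r = 2: numerator weight 4, denominator 3.
A(h/2) − A(h) = 0.3968944178 − 0.3872570648 = 0.0096373530
Divide by 2^2 − 1 = 3: 0.0096373530/3 = 0.0032124510
R = 0.3968944178 + 0.0032124510 = 0.4001068688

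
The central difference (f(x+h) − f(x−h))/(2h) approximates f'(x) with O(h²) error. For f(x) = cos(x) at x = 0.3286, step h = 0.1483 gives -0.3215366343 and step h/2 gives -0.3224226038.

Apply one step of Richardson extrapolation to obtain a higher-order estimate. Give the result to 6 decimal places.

-0.322718

Error is O(h^2); halving h shrinks it by 2^2 = 4.
Numerator 4×A(h/2) − A(h) = 4×(-0.3224226038) − (-0.3215366343) = -0.9681537809
(4×(-0.3224226038) − (-0.3215366343))/(4 − 1) = -0.3227179270
Shift from A(h/2): −0.0002953232.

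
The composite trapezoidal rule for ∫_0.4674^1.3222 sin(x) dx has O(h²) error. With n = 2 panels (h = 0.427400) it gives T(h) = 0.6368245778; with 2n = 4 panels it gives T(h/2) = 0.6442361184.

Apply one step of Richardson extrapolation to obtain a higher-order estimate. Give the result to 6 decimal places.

r = 2, so 2^r = 4.
Numerator 4 × A(h/2) − A(h) = 4 × 0.6442361184 − 0.6368245778 = 1.9401198958
Denominator 4 − 1 = 3.
R = 1.9401198958/3 = 0.6467066319

0.646707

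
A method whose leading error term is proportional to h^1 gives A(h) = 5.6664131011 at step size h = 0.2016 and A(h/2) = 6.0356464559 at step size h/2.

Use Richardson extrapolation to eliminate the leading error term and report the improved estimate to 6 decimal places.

Leading term ∝ h^1; use weight 2 = 2^1.
Weighted: 12.0712929118 − 5.6664131011 = 6.4048798107
(2·6.0356464559 − 5.6664131011)/(2 − 1) = 6.4048798107

6.404880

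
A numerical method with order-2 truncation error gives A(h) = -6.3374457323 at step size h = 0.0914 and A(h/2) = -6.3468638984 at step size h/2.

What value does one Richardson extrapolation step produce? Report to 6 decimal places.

-6.350003

The method has order 2: 2^2 = 4.
Weighted: (-25.3874555936) − (-6.3374457323) = -19.0500098613
Extrapolated: (-19.0500098613) / 3 = -6.3500032871
Correction |R − A(h/2)| = 3.139e-03; gap |A(h/2) − A(h)| = 9.418e-03.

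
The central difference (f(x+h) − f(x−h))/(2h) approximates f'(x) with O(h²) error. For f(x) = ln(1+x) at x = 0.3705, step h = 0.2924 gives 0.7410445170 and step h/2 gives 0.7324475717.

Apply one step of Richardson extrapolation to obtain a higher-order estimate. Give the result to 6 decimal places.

0.729582

Error is O(h^2); halving h shrinks it by 2^2 = 4.
2^2*A(h/2) = 2.9297902868; minus A(h) gives 2.1887457698.
Extrapolated: 2.1887457698 / 3 = 0.7295819233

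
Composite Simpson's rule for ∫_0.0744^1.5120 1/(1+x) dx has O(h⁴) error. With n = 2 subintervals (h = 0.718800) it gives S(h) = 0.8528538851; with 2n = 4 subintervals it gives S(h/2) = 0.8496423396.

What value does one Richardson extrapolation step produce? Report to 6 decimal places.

Method order is 4; weight 2^4 = 16.
Numerator 16 × A(h/2) − A(h) = 16 × 0.8496423396 − 0.8528538851 = 12.7414235485
R = 12.7414235485/15 = 0.8494282366

0.849428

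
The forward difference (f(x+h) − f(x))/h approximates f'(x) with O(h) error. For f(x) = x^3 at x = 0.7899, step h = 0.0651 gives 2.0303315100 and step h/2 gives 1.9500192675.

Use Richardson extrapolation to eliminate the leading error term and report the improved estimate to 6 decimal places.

r = 1, so 2^r = 2.
Difference of the inputs: 1.9500192675 − 2.0303315100 = -0.0803122425
Correction (A(h/2) − A(h))/(2 − 1) = (-0.0803122425)/1 = -0.0803122425
R = 1.9500192675 − 0.0803122425 = 1.8697070250
Shift from A(h/2): −0.0803122425.

1.869707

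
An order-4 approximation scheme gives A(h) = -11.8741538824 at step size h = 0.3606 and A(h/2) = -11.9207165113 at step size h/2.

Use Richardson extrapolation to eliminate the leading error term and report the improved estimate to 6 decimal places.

-11.923821

Order 4 gives 2^r = 16 and 2^r − 1 = 15.
Difference of the inputs: -11.9207165113 − (-11.8741538824) = -0.0465626289
Correction (A(h/2) − A(h))/(16 − 1) = (-0.0465626289)/15 = -0.0031041753
R = A(h/2) + (A(h/2) − A(h))/15 = -11.9207165113 − 0.0031041753 = -11.9238206866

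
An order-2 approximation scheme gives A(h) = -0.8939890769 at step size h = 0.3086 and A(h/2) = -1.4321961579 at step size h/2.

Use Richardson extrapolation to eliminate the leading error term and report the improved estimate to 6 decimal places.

-1.611599

Method order is 2; weight 2^2 = 4.
A(h/2) − A(h) = -1.4321961579 − (-0.8939890769) = -0.5382070810
Correction (A(h/2) − A(h))/(4 − 1) = (-0.5382070810)/3 = -0.1794023603
R = A(h/2) + (A(h/2) − A(h))/3 = -1.4321961579 − 0.1794023603 = -1.6115985182
Shift from A(h/2): −0.1794023603.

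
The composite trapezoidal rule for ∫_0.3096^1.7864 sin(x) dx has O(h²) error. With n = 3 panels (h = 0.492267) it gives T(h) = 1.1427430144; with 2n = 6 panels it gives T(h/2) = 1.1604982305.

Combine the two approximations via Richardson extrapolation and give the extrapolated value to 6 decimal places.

1.166417

With r = 2 the leading error scales as h^2, so the weight is 2^2 = 4.
Numerator 4·A(h/2) − A(h) = 4·1.1604982305 − 1.1427430144 = 3.4992499076
Denominator 4 − 1 = 3.
Extrapolated: 3.4992499076 / 3 = 1.1664166359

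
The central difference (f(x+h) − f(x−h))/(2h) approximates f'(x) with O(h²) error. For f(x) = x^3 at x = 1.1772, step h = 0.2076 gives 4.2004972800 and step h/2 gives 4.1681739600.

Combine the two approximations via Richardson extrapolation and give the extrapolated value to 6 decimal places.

4.157400

Error is O(h^2); halving h shrinks it by 2^2 = 4.
4*4.1681739600 = 16.6726958400; 16.6726958400 − 4.2004972800 = 12.4721985600
R = 12.4721985600/3 = 4.1573995200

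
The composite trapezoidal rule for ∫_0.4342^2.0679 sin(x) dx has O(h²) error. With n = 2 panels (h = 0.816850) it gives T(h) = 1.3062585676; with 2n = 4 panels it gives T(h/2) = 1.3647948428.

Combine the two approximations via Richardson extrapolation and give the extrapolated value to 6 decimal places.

r = 2: numerator weight 4, denominator 3.
4 × 1.3647948428 − 1.3062585676 = 4.1529208036
Divide by 2^2 − 1 = 3.
4.1529208036 ÷ 3 = 1.3843069345
Gap between inputs: 5.854e-02; correction applied: +0.0195120917.

1.384307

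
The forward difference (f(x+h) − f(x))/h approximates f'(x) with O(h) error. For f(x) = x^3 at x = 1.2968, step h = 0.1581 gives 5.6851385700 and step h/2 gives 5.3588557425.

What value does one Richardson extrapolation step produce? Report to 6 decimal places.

5.032573

r = 1, so 2^r = 2.
A(h/2) − A(h) = 5.3588557425 − 5.6851385700 = -0.3262828275
Divide by 2^1 − 1 = 1: (-0.3262828275)/1 = -0.3262828275
R = A(h/2) + (A(h/2) − A(h))/1 = 5.3588557425 − 0.3262828275 = 5.0325729150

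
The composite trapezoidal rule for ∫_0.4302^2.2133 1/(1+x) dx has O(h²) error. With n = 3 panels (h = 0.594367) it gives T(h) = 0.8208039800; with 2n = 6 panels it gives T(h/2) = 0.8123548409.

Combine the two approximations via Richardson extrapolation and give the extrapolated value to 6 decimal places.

Method order is 2; weight 2^2 = 4.
Weighted: 3.2494193636 − 0.8208039800 = 2.4286153836
2.4286153836 ÷ 3 = 0.8095384612

0.809538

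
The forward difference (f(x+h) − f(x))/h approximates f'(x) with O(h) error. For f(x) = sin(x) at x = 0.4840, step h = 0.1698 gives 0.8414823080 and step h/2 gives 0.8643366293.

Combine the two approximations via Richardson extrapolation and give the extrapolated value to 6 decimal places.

Leading term ∝ h^1; use weight 2 = 2^1.
Weighted: 1.7286732586 − 0.8414823080 = 0.8871909506
R = 0.8871909506/1 = 0.8871909506
Shift from A(h/2): +0.0228543213.

0.887191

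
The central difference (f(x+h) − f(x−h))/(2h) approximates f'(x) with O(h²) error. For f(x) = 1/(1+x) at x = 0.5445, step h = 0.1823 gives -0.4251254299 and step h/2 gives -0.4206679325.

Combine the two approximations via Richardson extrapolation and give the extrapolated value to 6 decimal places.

-0.419182

With r = 2 the leading error scales as h^2, so the weight is 2^2 = 4.
Numerator 4·A(h/2) − A(h) = 4·(-0.4206679325) − (-0.4251254299) = -1.2575463001
Extrapolated: (-1.2575463001) / 3 = -0.4191821000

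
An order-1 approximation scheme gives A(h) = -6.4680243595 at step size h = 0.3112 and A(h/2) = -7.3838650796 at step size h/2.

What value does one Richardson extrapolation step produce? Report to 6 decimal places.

-8.299706

r = 1: numerator weight 2, denominator 1.
2*(-7.3838650796) − (-6.4680243595) = -8.2997057997
Denominator 2 − 1 = 1.
Extrapolated: (-8.2997057997) / 1 = -8.2997057997
Correction |R − A(h/2)| = 9.158e-01; gap |A(h/2) − A(h)| = 9.158e-01.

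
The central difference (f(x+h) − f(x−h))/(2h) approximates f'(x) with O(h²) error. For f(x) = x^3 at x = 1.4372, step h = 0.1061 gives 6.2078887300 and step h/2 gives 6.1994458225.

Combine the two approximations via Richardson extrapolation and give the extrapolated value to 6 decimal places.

6.196632

Method order is 2; weight 2^2 = 4.
2^2×A(h/2) = 24.7977832900; minus A(h) gives 18.5898945600.
Divide by 2^2 − 1 = 3.
Result: 6.1966315200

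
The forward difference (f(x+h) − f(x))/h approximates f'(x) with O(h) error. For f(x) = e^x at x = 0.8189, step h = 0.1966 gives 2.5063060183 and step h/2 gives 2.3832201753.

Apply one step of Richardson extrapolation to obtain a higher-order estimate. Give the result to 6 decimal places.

2.260134

r = 1: numerator weight 2, denominator 1.
Top: 2(2.3832201753) − (2.5063060183) = 2.2601343323
2.2601343323 ÷ 1 = 2.2601343323
Shift from A(h/2): −0.1230858430.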